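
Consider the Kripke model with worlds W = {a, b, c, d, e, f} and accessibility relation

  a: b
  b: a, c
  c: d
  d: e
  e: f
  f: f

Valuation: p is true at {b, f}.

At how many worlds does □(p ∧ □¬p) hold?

1

a: successors {b}; p ∧ □¬p there: b:T. ✓
b: successors {a, c}; p ∧ □¬p there: a:F, c:F. ✗
c: successors {d}; p ∧ □¬p there: d:F. ✗
d: successors {e}; p ∧ □¬p there: e:F. ✗
e: successors {f}; p ∧ □¬p there: f:F. ✗
f: successors {f}; p ∧ □¬p there: f:F. ✗
Satisfying worlds: {a}.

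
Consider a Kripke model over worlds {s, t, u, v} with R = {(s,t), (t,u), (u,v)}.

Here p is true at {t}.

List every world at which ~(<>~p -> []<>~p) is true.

{u}

s: <>~p -> []<>~p is T. ✗
t: <>~p -> []<>~p is T. ✗
u: <>~p -> []<>~p is F. ✓
v: <>~p -> []<>~p is T. ✗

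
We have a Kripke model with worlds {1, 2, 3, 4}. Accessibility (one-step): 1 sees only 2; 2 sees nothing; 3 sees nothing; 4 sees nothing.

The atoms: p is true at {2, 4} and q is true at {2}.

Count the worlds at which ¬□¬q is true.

1: □¬q is F. ✓
2: □¬q is T. ✗
3: □¬q is T. ✗
4: □¬q is T. ✗
Satisfying worlds: {1}.

1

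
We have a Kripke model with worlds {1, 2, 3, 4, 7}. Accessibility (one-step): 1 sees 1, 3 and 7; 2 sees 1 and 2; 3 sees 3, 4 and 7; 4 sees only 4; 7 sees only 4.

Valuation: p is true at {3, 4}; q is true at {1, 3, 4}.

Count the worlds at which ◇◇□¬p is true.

1: successors {1, 3, 7}; ◇□¬p there: 1:F, 3:F, 7:F. ✗
2: successors {1, 2}; ◇□¬p there: 1:F, 2:T. ✓
3: successors {3, 4, 7}; ◇□¬p there: 3:F, 4:F, 7:F. ✗
4: successors {4}; ◇□¬p there: 4:F. ✗
7: successors {4}; ◇□¬p there: 4:F. ✗
Satisfying worlds: {2}.

1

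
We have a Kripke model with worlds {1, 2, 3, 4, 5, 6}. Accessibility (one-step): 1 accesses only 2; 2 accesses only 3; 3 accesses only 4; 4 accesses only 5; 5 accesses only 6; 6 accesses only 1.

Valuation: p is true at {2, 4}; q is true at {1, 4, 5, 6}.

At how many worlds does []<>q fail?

2

1: successors {2}; <>q there: 2:F. ✗
2: successors {3}; <>q there: 3:T. ✓
3: successors {4}; <>q there: 4:T. ✓
4: successors {5}; <>q there: 5:T. ✓
5: successors {6}; <>q there: 6:T. ✓
6: successors {1}; <>q there: 1:F. ✗
Satisfying worlds: {2, 3, 4, 5}.
So []<>q fails at the other 2 worlds.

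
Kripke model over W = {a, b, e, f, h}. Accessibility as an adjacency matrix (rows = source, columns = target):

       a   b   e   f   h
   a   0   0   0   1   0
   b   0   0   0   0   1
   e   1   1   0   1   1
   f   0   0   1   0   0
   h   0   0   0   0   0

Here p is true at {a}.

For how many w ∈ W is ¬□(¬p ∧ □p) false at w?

a: □(¬p ∧ □p) is F. ✓
b: □(¬p ∧ □p) is T. ✗
e: □(¬p ∧ □p) is F. ✓
f: □(¬p ∧ □p) is F. ✓
h: □(¬p ∧ □p) is T. ✗
Satisfying worlds: {a, e, f}.
So ¬□(¬p ∧ □p) fails at the other 2 worlds.

2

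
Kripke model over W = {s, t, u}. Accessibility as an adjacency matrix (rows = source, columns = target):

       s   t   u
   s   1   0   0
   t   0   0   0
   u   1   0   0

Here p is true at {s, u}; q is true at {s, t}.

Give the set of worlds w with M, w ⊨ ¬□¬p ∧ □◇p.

{s, u}

s: ¬□¬p is T, □◇p is T. ✓
t: ¬□¬p is F, □◇p is T. ✗
u: ¬□¬p is T, □◇p is T. ✓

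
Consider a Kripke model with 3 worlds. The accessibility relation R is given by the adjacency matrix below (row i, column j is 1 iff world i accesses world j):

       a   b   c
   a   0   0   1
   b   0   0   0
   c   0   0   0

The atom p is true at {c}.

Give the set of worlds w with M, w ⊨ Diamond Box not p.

{a}

a: successors {c}; Box not p there: c:T. ✓
b: no successors, so Diamond Box not p fails. ✗
c: no successors, so Diamond Box not p fails. ✗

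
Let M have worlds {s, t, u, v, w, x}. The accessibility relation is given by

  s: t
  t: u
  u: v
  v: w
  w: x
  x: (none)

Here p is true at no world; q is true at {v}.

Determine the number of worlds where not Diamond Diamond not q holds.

s: Diamond Diamond not q is T. ✗
t: Diamond Diamond not q is F. ✓
u: Diamond Diamond not q is T. ✗
v: Diamond Diamond not q is T. ✗
w: Diamond Diamond not q is F. ✓
x: Diamond Diamond not q is F. ✓
Satisfying worlds: {t, w, x}.

3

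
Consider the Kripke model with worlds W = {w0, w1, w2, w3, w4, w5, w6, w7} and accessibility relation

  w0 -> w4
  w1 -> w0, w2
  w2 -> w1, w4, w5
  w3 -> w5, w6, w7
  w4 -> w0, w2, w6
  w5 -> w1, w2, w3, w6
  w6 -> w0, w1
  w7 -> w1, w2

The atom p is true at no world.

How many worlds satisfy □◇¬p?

w0: successors {w4}; ◇¬p there: w4:T. ✓
w1: successors {w0, w2}; ◇¬p there: w0:T, w2:T. ✓
w2: successors {w1, w4, w5}; ◇¬p there: w1:T, w4:T, w5:T. ✓
w3: successors {w5, w6, w7}; ◇¬p there: w5:T, w6:T, w7:T. ✓
w4: successors {w0, w2, w6}; ◇¬p there: w0:T, w2:T, w6:T. ✓
w5: successors {w1, w2, w3, w6}; ◇¬p there: w1:T, w2:T, w3:T, w6:T. ✓
w6: successors {w0, w1}; ◇¬p there: w0:T, w1:T. ✓
w7: successors {w1, w2}; ◇¬p there: w1:T, w2:T. ✓
Satisfying worlds: {w0, w1, w2, w3, w4, w5, w6, w7}.

8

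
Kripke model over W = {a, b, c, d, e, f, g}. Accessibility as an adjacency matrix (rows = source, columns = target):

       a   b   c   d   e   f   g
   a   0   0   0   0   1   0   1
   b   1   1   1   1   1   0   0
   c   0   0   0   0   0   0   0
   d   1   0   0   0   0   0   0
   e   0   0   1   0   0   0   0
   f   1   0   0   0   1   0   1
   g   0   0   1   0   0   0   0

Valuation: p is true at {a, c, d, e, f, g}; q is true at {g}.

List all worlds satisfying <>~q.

{a, b, d, e, f, g}

a: successors {e, g}; ~q there: e:T, g:F. ✓
b: successors {a, b, c, d, e}; ~q there: a:T, b:T, c:T, d:T, e:T. ✓
c: no successors, so <>~q fails. ✗
d: successors {a}; ~q there: a:T. ✓
e: successors {c}; ~q there: c:T. ✓
f: successors {a, e, g}; ~q there: a:T, e:T, g:F. ✓
g: successors {c}; ~q there: c:T. ✓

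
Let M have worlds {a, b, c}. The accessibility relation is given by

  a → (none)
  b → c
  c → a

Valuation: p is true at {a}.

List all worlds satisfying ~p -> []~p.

{a, b}

a: ~p is F, []~p is T. ✓
b: ~p is T, []~p is T. ✓
c: ~p is T, []~p is F. ✗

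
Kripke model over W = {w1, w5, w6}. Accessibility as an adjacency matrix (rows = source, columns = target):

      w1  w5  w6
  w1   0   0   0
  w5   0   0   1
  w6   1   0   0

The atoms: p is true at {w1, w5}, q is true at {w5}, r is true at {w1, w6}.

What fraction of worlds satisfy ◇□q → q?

2/3

w1: ◇□q is F, q is F. ✓
w5: ◇□q is F, q is T. ✓
w6: ◇□q is T, q is F. ✗
That's 2 of 3 worlds, so 2/3.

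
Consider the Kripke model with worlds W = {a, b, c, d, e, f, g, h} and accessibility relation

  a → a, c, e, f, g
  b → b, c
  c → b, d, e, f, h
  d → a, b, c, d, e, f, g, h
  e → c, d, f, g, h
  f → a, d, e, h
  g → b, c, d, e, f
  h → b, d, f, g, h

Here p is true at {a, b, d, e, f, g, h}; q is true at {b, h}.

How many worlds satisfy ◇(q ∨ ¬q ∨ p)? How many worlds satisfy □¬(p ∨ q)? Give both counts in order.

For ◇(q ∨ ¬q ∨ p):
a: successors {a, c, e, f, g}; q ∨ ¬q ∨ p there: a:T, c:T, e:T, f:T, g:T. ✓
b: successors {b, c}; q ∨ ¬q ∨ p there: b:T, c:T. ✓
c: successors {b, d, e, f, h}; q ∨ ¬q ∨ p there: b:T, d:T, e:T, f:T, h:T. ✓
d: successors {a, b, c, d, e, f, g, h}; q ∨ ¬q ∨ p there: a:T, b:T, c:T, d:T, e:T, f:T, g:T, h:T. ✓
e: successors {c, d, f, g, h}; q ∨ ¬q ∨ p there: c:T, d:T, f:T, g:T, h:T. ✓
f: successors {a, d, e, h}; q ∨ ¬q ∨ p there: a:T, d:T, e:T, h:T. ✓
g: successors {b, c, d, e, f}; q ∨ ¬q ∨ p there: b:T, c:T, d:T, e:T, f:T. ✓
h: successors {b, d, f, g, h}; q ∨ ¬q ∨ p there: b:T, d:T, f:T, g:T, h:T. ✓
— 8 worlds.
For □¬(p ∨ q):
a: successors {a, c, e, f, g}; ¬(p ∨ q) there: a:F, c:T, e:F, f:F, g:F. ✗
b: successors {b, c}; ¬(p ∨ q) there: b:F, c:T. ✗
c: successors {b, d, e, f, h}; ¬(p ∨ q) there: b:F, d:F, e:F, f:F, h:F. ✗
d: successors {a, b, c, d, e, f, g, h}; ¬(p ∨ q) there: a:F, b:F, c:T, d:F, e:F, f:F, g:F, h:F. ✗
e: successors {c, d, f, g, h}; ¬(p ∨ q) there: c:T, d:F, f:F, g:F, h:F. ✗
f: successors {a, d, e, h}; ¬(p ∨ q) there: a:F, d:F, e:F, h:F. ✗
g: successors {b, c, d, e, f}; ¬(p ∨ q) there: b:F, c:T, d:F, e:F, f:F. ✗
h: successors {b, d, f, g, h}; ¬(p ∨ q) there: b:F, d:F, f:F, g:F, h:F. ✗
— 0 worlds.

8 and 0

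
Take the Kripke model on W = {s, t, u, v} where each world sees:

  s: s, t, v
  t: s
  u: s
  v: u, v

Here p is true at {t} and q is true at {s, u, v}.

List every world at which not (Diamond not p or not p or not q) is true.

s: Diamond not p or not p or not q is T. ✗
t: Diamond not p or not p or not q is T. ✗
u: Diamond not p or not p or not q is T. ✗
v: Diamond not p or not p or not q is T. ✗

∅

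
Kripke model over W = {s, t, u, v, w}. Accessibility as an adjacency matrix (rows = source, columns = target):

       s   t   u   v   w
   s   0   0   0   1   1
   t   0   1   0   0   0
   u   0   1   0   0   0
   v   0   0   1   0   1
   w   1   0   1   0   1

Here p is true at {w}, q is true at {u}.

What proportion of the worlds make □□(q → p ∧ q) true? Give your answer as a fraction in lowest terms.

s: successors {v, w}; □(q → p ∧ q) there: v:F, w:F. ✗
t: successors {t}; □(q → p ∧ q) there: t:T. ✓
u: successors {t}; □(q → p ∧ q) there: t:T. ✓
v: successors {u, w}; □(q → p ∧ q) there: u:T, w:F. ✗
w: successors {s, u, w}; □(q → p ∧ q) there: s:T, u:T, w:F. ✗
That's 2 of 5 worlds, so 2/5.

2/5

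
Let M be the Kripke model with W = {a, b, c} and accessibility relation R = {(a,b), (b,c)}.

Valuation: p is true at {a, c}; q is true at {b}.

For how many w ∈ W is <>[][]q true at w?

a: successors {b}; [][]q there: b:T. ✓
b: successors {c}; [][]q there: c:T. ✓
c: no successors, so <>[][]q fails. ✗
Satisfying worlds: {a, b}.

2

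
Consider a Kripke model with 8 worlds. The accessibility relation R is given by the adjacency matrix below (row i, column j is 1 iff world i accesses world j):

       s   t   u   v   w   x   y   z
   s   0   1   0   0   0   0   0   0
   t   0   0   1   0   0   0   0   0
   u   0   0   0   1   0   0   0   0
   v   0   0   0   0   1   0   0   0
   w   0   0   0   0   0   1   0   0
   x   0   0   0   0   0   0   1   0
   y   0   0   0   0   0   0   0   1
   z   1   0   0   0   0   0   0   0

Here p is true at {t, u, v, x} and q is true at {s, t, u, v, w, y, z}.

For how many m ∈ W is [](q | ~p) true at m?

7

s: successors {t}; q | ~p there: t:T. ✓
t: successors {u}; q | ~p there: u:T. ✓
u: successors {v}; q | ~p there: v:T. ✓
v: successors {w}; q | ~p there: w:T. ✓
w: successors {x}; q | ~p there: x:F. ✗
x: successors {y}; q | ~p there: y:T. ✓
y: successors {z}; q | ~p there: z:T. ✓
z: successors {s}; q | ~p there: s:T. ✓
Satisfying worlds: {s, t, u, v, x, y, z}.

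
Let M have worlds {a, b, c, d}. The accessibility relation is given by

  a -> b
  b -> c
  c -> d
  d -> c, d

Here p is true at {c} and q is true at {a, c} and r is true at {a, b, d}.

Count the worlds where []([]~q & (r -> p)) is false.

a: successors {b}; []~q & (r -> p) there: b:F. ✗
b: successors {c}; []~q & (r -> p) there: c:T. ✓
c: successors {d}; []~q & (r -> p) there: d:F. ✗
d: successors {c, d}; []~q & (r -> p) there: c:T, d:F. ✗
Satisfying worlds: {b}.
So []([]~q & (r -> p)) fails at the other 3 worlds.

3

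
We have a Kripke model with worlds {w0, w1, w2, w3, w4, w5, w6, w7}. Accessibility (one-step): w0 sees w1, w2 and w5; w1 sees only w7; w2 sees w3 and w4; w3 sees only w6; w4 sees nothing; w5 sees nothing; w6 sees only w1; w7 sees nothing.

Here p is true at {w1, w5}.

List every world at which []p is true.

w0: successors {w1, w2, w5}; p there: w1:T, w2:F, w5:T. ✗
w1: successors {w7}; p there: w7:F. ✗
w2: successors {w3, w4}; p there: w3:F, w4:F. ✗
w3: successors {w6}; p there: w6:F. ✗
w4: no successors, so []p holds vacuously. ✓
w5: no successors, so []p holds vacuously. ✓
w6: successors {w1}; p there: w1:T. ✓
w7: no successors, so []p holds vacuously. ✓

{w4, w5, w6, w7}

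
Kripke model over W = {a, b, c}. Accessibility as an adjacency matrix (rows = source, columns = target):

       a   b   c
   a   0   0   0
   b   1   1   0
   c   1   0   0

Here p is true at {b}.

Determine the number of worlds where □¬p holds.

2

a: no successors, so □¬p holds vacuously. ✓
b: successors {a, b}; ¬p there: a:T, b:F. ✗
c: successors {a}; ¬p there: a:T. ✓
Satisfying worlds: {a, c}.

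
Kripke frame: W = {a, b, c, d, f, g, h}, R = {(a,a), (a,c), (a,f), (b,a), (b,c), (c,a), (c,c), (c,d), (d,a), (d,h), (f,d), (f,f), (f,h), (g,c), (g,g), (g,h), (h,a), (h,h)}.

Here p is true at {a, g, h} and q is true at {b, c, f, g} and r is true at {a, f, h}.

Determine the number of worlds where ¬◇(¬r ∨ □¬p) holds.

2

a: ◇(¬r ∨ □¬p) is T. ✗
b: ◇(¬r ∨ □¬p) is T. ✗
c: ◇(¬r ∨ □¬p) is T. ✗
d: ◇(¬r ∨ □¬p) is F. ✓
f: ◇(¬r ∨ □¬p) is T. ✗
g: ◇(¬r ∨ □¬p) is T. ✗
h: ◇(¬r ∨ □¬p) is F. ✓
Satisfying worlds: {d, h}.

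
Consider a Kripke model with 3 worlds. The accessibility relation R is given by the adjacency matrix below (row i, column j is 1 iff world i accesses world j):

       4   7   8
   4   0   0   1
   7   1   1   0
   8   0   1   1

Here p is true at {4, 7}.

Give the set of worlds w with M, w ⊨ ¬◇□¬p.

4: ◇□¬p is F. ✓
7: ◇□¬p is T. ✗
8: ◇□¬p is F. ✓

{4, 8}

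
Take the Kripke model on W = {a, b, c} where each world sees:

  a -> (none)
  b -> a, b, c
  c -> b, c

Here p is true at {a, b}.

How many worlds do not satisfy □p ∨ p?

a: □p is T, p is T. ✓
b: □p is F, p is T. ✓
c: □p is F, p is F. ✗
Satisfying worlds: {a, b}.
So □p ∨ p fails at the other 1 world.

1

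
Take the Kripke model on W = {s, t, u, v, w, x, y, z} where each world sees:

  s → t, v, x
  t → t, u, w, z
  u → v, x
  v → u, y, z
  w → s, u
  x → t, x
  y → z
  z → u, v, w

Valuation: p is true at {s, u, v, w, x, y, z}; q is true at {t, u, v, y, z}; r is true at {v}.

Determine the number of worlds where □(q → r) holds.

1

s: successors {t, v, x}; q → r there: t:F, v:T, x:T. ✗
t: successors {t, u, w, z}; q → r there: t:F, u:F, w:T, z:F. ✗
u: successors {v, x}; q → r there: v:T, x:T. ✓
v: successors {u, y, z}; q → r there: u:F, y:F, z:F. ✗
w: successors {s, u}; q → r there: s:T, u:F. ✗
x: successors {t, x}; q → r there: t:F, x:T. ✗
y: successors {z}; q → r there: z:F. ✗
z: successors {u, v, w}; q → r there: u:F, v:T, w:T. ✗
Satisfying worlds: {u}.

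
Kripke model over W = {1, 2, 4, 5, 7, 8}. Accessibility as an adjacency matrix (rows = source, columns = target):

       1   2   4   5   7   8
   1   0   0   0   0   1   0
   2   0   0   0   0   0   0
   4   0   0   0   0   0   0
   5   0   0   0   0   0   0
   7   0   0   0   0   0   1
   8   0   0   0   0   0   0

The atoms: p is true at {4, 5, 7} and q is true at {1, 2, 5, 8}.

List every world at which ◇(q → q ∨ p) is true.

{1, 7}

1: successors {7}; q → q ∨ p there: 7:T. ✓
2: no successors, so ◇(q → q ∨ p) fails. ✗
4: no successors, so ◇(q → q ∨ p) fails. ✗
5: no successors, so ◇(q → q ∨ p) fails. ✗
7: successors {8}; q → q ∨ p there: 8:T. ✓
8: no successors, so ◇(q → q ∨ p) fails. ✗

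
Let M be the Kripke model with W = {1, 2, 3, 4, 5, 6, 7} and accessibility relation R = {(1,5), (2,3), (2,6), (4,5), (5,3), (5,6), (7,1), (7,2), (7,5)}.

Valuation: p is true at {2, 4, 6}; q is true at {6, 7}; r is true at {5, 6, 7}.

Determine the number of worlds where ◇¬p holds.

1: successors {5}; ¬p there: 5:T. ✓
2: successors {3, 6}; ¬p there: 3:T, 6:F. ✓
3: no successors, so ◇¬p fails. ✗
4: successors {5}; ¬p there: 5:T. ✓
5: successors {3, 6}; ¬p there: 3:T, 6:F. ✓
6: no successors, so ◇¬p fails. ✗
7: successors {1, 2, 5}; ¬p there: 1:T, 2:F, 5:T. ✓
Satisfying worlds: {1, 2, 4, 5, 7}.

5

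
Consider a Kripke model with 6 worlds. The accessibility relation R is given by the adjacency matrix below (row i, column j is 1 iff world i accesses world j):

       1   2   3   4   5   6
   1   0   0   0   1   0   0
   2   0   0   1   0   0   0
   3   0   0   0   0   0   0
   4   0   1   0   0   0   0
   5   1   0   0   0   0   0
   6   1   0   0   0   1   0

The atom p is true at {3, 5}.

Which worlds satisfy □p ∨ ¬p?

{1, 2, 3, 4, 6}

1: □p is F, ¬p is T. ✓
2: □p is T, ¬p is T. ✓
3: □p is T, ¬p is F. ✓
4: □p is F, ¬p is T. ✓
5: □p is F, ¬p is F. ✗
6: □p is F, ¬p is T. ✓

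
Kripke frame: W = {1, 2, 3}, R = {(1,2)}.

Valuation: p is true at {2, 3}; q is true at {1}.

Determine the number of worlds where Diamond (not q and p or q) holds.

1: successors {2}; not q and p or q there: 2:T. ✓
2: no successors, so Diamond (not q and p or q) fails. ✗
3: no successors, so Diamond (not q and p or q) fails. ✗
Satisfying worlds: {1}.

1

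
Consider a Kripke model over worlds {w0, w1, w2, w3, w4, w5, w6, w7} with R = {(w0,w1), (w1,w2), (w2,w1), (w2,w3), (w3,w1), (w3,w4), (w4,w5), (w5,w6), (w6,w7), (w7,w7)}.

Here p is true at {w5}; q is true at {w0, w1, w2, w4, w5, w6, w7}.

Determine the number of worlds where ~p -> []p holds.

w0: ~p is T, []p is F. ✗
w1: ~p is T, []p is F. ✗
w2: ~p is T, []p is F. ✗
w3: ~p is T, []p is F. ✗
w4: ~p is T, []p is T. ✓
w5: ~p is F, []p is F. ✓
w6: ~p is T, []p is F. ✗
w7: ~p is T, []p is F. ✗
Satisfying worlds: {w4, w5}.

2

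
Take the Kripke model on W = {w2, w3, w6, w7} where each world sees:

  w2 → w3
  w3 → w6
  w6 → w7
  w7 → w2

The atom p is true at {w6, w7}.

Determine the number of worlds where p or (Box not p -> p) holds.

3

w2: p is F, Box not p -> p is F. ✗
w3: p is F, Box not p -> p is T. ✓
w6: p is T, Box not p -> p is T. ✓
w7: p is T, Box not p -> p is T. ✓
Satisfying worlds: {w3, w6, w7}.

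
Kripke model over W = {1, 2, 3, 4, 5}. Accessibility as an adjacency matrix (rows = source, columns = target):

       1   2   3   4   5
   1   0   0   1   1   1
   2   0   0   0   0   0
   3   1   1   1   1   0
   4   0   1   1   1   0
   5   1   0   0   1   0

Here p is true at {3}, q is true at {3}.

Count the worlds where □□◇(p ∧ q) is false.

4

1: successors {3, 4, 5}; □◇(p ∧ q) there: 3:F, 4:F, 5:T. ✗
2: no successors, so □□◇(p ∧ q) holds vacuously. ✓
3: successors {1, 2, 3, 4}; □◇(p ∧ q) there: 1:F, 2:T, 3:F, 4:F. ✗
4: successors {2, 3, 4}; □◇(p ∧ q) there: 2:T, 3:F, 4:F. ✗
5: successors {1, 4}; □◇(p ∧ q) there: 1:F, 4:F. ✗
Satisfying worlds: {2}.
So □□◇(p ∧ q) fails at the other 4 worlds.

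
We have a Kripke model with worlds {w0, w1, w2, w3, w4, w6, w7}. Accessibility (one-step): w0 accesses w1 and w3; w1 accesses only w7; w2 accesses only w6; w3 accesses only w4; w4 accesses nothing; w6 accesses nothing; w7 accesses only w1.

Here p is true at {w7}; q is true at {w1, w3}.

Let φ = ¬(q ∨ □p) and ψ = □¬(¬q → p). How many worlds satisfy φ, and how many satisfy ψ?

3 and 4

For ¬(q ∨ □p):
w0: q ∨ □p is F. ✓
w1: q ∨ □p is T. ✗
w2: q ∨ □p is F. ✓
w3: q ∨ □p is T. ✗
w4: q ∨ □p is T. ✗
w6: q ∨ □p is T. ✗
w7: q ∨ □p is F. ✓
— 3 worlds.
For □¬(¬q → p):
w0: successors {w1, w3}; ¬(¬q → p) there: w1:F, w3:F. ✗
w1: successors {w7}; ¬(¬q → p) there: w7:F. ✗
w2: successors {w6}; ¬(¬q → p) there: w6:T. ✓
w3: successors {w4}; ¬(¬q → p) there: w4:T. ✓
w4: no successors, so □¬(¬q → p) holds vacuously. ✓
w6: no successors, so □¬(¬q → p) holds vacuously. ✓
w7: successors {w1}; ¬(¬q → p) there: w1:F. ✗
— 4 worlds.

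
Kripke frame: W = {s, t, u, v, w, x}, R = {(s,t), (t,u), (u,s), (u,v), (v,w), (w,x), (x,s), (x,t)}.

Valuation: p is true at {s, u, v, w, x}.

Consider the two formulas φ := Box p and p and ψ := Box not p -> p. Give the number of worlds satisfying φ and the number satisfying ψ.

3 and 6

For Box p and p:
s: Box p is F, p is T. ✗
t: Box p is T, p is F. ✗
u: Box p is T, p is T. ✓
v: Box p is T, p is T. ✓
w: Box p is T, p is T. ✓
x: Box p is F, p is T. ✗
— 3 worlds.
For Box not p -> p:
s: Box not p is T, p is T. ✓
t: Box not p is F, p is F. ✓
u: Box not p is F, p is T. ✓
v: Box not p is F, p is T. ✓
w: Box not p is F, p is T. ✓
x: Box not p is F, p is T. ✓
— 6 worlds.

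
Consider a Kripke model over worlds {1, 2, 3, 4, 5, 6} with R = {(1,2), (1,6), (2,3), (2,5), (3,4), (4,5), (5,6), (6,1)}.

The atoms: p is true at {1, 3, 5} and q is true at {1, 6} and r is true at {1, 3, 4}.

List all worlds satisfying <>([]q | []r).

1: successors {2, 6}; []q | []r there: 2:F, 6:T. ✓
2: successors {3, 5}; []q | []r there: 3:T, 5:T. ✓
3: successors {4}; []q | []r there: 4:F. ✗
4: successors {5}; []q | []r there: 5:T. ✓
5: successors {6}; []q | []r there: 6:T. ✓
6: successors {1}; []q | []r there: 1:F. ✗

{1, 2, 4, 5}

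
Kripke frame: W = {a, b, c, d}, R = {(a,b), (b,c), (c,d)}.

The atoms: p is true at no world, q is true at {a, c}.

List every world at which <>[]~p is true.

a: successors {b}; []~p there: b:T. ✓
b: successors {c}; []~p there: c:T. ✓
c: successors {d}; []~p there: d:T. ✓
d: no successors, so <>[]~p fails. ✗

{a, b, c}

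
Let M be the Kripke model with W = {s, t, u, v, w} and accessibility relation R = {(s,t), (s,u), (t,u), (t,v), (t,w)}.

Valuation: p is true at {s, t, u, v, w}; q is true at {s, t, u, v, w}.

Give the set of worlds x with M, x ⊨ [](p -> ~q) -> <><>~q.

s: [](p -> ~q) is F, <><>~q is F. ✓
t: [](p -> ~q) is F, <><>~q is F. ✓
u: [](p -> ~q) is T, <><>~q is F. ✗
v: [](p -> ~q) is T, <><>~q is F. ✗
w: [](p -> ~q) is T, <><>~q is F. ✗

{s, t}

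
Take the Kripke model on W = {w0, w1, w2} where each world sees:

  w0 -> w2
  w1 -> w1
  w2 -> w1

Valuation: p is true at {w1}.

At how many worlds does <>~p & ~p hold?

w0: <>~p is T, ~p is T. ✓
w1: <>~p is F, ~p is F. ✗
w2: <>~p is F, ~p is T. ✗
Satisfying worlds: {w0}.

1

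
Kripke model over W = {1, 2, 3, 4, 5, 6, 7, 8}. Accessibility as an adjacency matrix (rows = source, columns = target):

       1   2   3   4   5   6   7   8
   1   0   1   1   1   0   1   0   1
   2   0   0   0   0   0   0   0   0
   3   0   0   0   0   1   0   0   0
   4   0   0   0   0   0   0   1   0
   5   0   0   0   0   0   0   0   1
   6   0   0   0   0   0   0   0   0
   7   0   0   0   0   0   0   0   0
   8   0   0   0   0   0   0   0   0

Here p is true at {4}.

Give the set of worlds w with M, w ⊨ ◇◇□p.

{1, 3}

1: successors {2, 3, 4, 6, 8}; ◇□p there: 2:F, 3:F, 4:T, 6:F, 8:F. ✓
2: no successors, so ◇◇□p fails. ✗
3: successors {5}; ◇□p there: 5:T. ✓
4: successors {7}; ◇□p there: 7:F. ✗
5: successors {8}; ◇□p there: 8:F. ✗
6: no successors, so ◇◇□p fails. ✗
7: no successors, so ◇◇□p fails. ✗
8: no successors, so ◇◇□p fails. ✗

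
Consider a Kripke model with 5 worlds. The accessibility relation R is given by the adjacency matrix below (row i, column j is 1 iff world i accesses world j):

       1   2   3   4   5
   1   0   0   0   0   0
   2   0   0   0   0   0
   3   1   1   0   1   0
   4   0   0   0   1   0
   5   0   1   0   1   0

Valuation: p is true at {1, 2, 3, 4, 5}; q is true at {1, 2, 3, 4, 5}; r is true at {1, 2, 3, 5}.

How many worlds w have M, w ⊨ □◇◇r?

1: no successors, so □◇◇r holds vacuously. ✓
2: no successors, so □◇◇r holds vacuously. ✓
3: successors {1, 2, 4}; ◇◇r there: 1:F, 2:F, 4:F. ✗
4: successors {4}; ◇◇r there: 4:F. ✗
5: successors {2, 4}; ◇◇r there: 2:F, 4:F. ✗
Satisfying worlds: {1, 2}.

2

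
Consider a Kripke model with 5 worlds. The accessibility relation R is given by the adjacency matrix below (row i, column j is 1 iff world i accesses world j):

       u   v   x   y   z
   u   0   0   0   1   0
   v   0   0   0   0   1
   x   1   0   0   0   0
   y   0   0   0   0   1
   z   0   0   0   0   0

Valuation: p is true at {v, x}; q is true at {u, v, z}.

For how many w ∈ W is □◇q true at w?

2

u: successors {y}; ◇q there: y:T. ✓
v: successors {z}; ◇q there: z:F. ✗
x: successors {u}; ◇q there: u:F. ✗
y: successors {z}; ◇q there: z:F. ✗
z: no successors, so □◇q holds vacuously. ✓
Satisfying worlds: {u, z}.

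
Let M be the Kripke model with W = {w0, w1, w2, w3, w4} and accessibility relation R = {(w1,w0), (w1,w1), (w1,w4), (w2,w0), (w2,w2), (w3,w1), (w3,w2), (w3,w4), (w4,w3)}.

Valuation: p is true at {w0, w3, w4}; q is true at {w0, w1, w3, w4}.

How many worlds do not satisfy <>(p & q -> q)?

w0: no successors, so <>(p & q -> q) fails. ✗
w1: successors {w0, w1, w4}; p & q -> q there: w0:T, w1:T, w4:T. ✓
w2: successors {w0, w2}; p & q -> q there: w0:T, w2:T. ✓
w3: successors {w1, w2, w4}; p & q -> q there: w1:T, w2:T, w4:T. ✓
w4: successors {w3}; p & q -> q there: w3:T. ✓
Satisfying worlds: {w1, w2, w3, w4}.
So <>(p & q -> q) fails at the other 1 world.

1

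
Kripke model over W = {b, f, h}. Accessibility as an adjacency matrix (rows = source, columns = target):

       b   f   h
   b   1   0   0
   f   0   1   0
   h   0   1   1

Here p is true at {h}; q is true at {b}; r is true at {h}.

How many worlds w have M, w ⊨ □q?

1

b: successors {b}; q there: b:T. ✓
f: successors {f}; q there: f:F. ✗
h: successors {f, h}; q there: f:F, h:F. ✗
Satisfying worlds: {b}.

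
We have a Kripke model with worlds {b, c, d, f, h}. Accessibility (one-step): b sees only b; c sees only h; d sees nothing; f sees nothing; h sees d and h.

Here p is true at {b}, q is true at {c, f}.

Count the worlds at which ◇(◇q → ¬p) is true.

3

b: successors {b}; ◇q → ¬p there: b:T. ✓
c: successors {h}; ◇q → ¬p there: h:T. ✓
d: no successors, so ◇(◇q → ¬p) fails. ✗
f: no successors, so ◇(◇q → ¬p) fails. ✗
h: successors {d, h}; ◇q → ¬p there: d:T, h:T. ✓
Satisfying worlds: {b, c, h}.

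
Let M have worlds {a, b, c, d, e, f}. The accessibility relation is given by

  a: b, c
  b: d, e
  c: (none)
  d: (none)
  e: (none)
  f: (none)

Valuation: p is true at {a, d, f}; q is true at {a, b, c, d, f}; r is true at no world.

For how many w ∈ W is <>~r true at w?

a: successors {b, c}; ~r there: b:T, c:T. ✓
b: successors {d, e}; ~r there: d:T, e:T. ✓
c: no successors, so <>~r fails. ✗
d: no successors, so <>~r fails. ✗
e: no successors, so <>~r fails. ✗
f: no successors, so <>~r fails. ✗
Satisfying worlds: {a, b}.

2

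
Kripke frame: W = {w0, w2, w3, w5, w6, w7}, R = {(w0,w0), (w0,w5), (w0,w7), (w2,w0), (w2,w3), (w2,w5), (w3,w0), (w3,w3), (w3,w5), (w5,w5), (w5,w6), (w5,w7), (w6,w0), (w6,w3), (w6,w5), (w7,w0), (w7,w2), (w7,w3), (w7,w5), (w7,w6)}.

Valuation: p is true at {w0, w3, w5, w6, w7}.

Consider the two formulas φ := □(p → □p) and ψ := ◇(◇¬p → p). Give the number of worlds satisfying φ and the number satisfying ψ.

4 and 6

For □(p → □p):
w0: successors {w0, w5, w7}; p → □p there: w0:T, w5:T, w7:F. ✗
w2: successors {w0, w3, w5}; p → □p there: w0:T, w3:T, w5:T. ✓
w3: successors {w0, w3, w5}; p → □p there: w0:T, w3:T, w5:T. ✓
w5: successors {w5, w6, w7}; p → □p there: w5:T, w6:T, w7:F. ✗
w6: successors {w0, w3, w5}; p → □p there: w0:T, w3:T, w5:T. ✓
w7: successors {w0, w2, w3, w5, w6}; p → □p there: w0:T, w2:T, w3:T, w5:T, w6:T. ✓
— 4 worlds.
For ◇(◇¬p → p):
w0: successors {w0, w5, w7}; ◇¬p → p there: w0:T, w5:T, w7:T. ✓
w2: successors {w0, w3, w5}; ◇¬p → p there: w0:T, w3:T, w5:T. ✓
w3: successors {w0, w3, w5}; ◇¬p → p there: w0:T, w3:T, w5:T. ✓
w5: successors {w5, w6, w7}; ◇¬p → p there: w5:T, w6:T, w7:T. ✓
w6: successors {w0, w3, w5}; ◇¬p → p there: w0:T, w3:T, w5:T. ✓
w7: successors {w0, w2, w3, w5, w6}; ◇¬p → p there: w0:T, w2:T, w3:T, w5:T, w6:T. ✓
— 6 worlds.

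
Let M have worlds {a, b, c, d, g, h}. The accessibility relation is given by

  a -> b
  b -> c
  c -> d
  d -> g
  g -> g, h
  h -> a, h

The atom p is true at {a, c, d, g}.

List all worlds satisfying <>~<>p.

a: successors {b}; ~<>p there: b:F. ✗
b: successors {c}; ~<>p there: c:F. ✗
c: successors {d}; ~<>p there: d:F. ✗
d: successors {g}; ~<>p there: g:F. ✗
g: successors {g, h}; ~<>p there: g:F, h:F. ✗
h: successors {a, h}; ~<>p there: a:T, h:F. ✓

{h}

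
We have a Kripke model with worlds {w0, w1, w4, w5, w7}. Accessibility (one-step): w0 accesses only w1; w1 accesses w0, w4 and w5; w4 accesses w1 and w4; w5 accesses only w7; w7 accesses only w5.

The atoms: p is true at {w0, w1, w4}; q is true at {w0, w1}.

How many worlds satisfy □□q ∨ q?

w0: □□q is F, q is T. ✓
w1: □□q is F, q is T. ✓
w4: □□q is F, q is F. ✗
w5: □□q is F, q is F. ✗
w7: □□q is F, q is F. ✗
Satisfying worlds: {w0, w1}.

2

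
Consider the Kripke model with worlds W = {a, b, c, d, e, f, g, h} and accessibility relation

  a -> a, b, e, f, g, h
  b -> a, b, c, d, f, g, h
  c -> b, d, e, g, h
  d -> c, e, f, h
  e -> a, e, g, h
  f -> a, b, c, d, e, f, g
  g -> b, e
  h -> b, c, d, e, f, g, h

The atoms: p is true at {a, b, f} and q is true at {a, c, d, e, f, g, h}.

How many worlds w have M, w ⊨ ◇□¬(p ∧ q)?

7

a: successors {a, b, e, f, g, h}; □¬(p ∧ q) there: a:F, b:F, e:F, f:F, g:T, h:F. ✓
b: successors {a, b, c, d, f, g, h}; □¬(p ∧ q) there: a:F, b:F, c:T, d:F, f:F, g:T, h:F. ✓
c: successors {b, d, e, g, h}; □¬(p ∧ q) there: b:F, d:F, e:F, g:T, h:F. ✓
d: successors {c, e, f, h}; □¬(p ∧ q) there: c:T, e:F, f:F, h:F. ✓
e: successors {a, e, g, h}; □¬(p ∧ q) there: a:F, e:F, g:T, h:F. ✓
f: successors {a, b, c, d, e, f, g}; □¬(p ∧ q) there: a:F, b:F, c:T, d:F, e:F, f:F, g:T. ✓
g: successors {b, e}; □¬(p ∧ q) there: b:F, e:F. ✗
h: successors {b, c, d, e, f, g, h}; □¬(p ∧ q) there: b:F, c:T, d:F, e:F, f:F, g:T, h:F. ✓
Satisfying worlds: {a, b, c, d, e, f, h}.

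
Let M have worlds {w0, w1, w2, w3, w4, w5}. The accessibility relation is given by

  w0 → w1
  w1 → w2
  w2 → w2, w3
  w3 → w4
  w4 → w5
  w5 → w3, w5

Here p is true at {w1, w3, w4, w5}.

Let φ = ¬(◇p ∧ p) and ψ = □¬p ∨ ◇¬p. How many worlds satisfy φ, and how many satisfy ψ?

For ¬(◇p ∧ p):
w0: ◇p ∧ p is F. ✓
w1: ◇p ∧ p is F. ✓
w2: ◇p ∧ p is F. ✓
w3: ◇p ∧ p is T. ✗
w4: ◇p ∧ p is T. ✗
w5: ◇p ∧ p is T. ✗
— 3 worlds.
For □¬p ∨ ◇¬p:
w0: □¬p is F, ◇¬p is F. ✗
w1: □¬p is T, ◇¬p is T. ✓
w2: □¬p is F, ◇¬p is T. ✓
w3: □¬p is F, ◇¬p is F. ✗
w4: □¬p is F, ◇¬p is F. ✗
w5: □¬p is F, ◇¬p is F. ✗
— 2 worlds.

3 and 2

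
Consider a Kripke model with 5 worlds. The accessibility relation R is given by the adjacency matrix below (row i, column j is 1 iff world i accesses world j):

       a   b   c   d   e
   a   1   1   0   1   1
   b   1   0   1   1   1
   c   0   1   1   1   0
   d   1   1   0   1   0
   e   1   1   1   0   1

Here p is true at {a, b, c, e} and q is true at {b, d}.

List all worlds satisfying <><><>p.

a: successors {a, b, d, e}; <><>p there: a:T, b:T, d:T, e:T. ✓
b: successors {a, c, d, e}; <><>p there: a:T, c:T, d:T, e:T. ✓
c: successors {b, c, d}; <><>p there: b:T, c:T, d:T. ✓
d: successors {a, b, d}; <><>p there: a:T, b:T, d:T. ✓
e: successors {a, b, c, e}; <><>p there: a:T, b:T, c:T, e:T. ✓

{a, b, c, d, e}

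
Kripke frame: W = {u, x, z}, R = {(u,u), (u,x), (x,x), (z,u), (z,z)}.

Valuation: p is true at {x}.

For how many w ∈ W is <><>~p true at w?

2

u: successors {u, x}; <>~p there: u:T, x:F. ✓
x: successors {x}; <>~p there: x:F. ✗
z: successors {u, z}; <>~p there: u:T, z:T. ✓
Satisfying worlds: {u, z}.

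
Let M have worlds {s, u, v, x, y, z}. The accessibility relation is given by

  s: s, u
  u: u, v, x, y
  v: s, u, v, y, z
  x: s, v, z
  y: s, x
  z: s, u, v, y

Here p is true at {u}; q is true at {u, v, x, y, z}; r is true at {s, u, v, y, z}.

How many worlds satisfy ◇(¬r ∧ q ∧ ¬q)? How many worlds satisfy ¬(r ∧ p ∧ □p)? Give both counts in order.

0 and 6

For ◇(¬r ∧ q ∧ ¬q):
s: successors {s, u}; ¬r ∧ q ∧ ¬q there: s:F, u:F. ✗
u: successors {u, v, x, y}; ¬r ∧ q ∧ ¬q there: u:F, v:F, x:F, y:F. ✗
v: successors {s, u, v, y, z}; ¬r ∧ q ∧ ¬q there: s:F, u:F, v:F, y:F, z:F. ✗
x: successors {s, v, z}; ¬r ∧ q ∧ ¬q there: s:F, v:F, z:F. ✗
y: successors {s, x}; ¬r ∧ q ∧ ¬q there: s:F, x:F. ✗
z: successors {s, u, v, y}; ¬r ∧ q ∧ ¬q there: s:F, u:F, v:F, y:F. ✗
— 0 worlds.
For ¬(r ∧ p ∧ □p):
s: r ∧ p ∧ □p is F. ✓
u: r ∧ p ∧ □p is F. ✓
v: r ∧ p ∧ □p is F. ✓
x: r ∧ p ∧ □p is F. ✓
y: r ∧ p ∧ □p is F. ✓
z: r ∧ p ∧ □p is F. ✓
— 6 worlds.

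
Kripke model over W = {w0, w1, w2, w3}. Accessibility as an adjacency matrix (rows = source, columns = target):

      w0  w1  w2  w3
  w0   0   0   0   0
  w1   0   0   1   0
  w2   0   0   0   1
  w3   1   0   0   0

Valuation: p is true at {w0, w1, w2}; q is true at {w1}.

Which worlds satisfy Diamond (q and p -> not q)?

w0: no successors, so Diamond (q and p -> not q) fails. ✗
w1: successors {w2}; q and p -> not q there: w2:T. ✓
w2: successors {w3}; q and p -> not q there: w3:T. ✓
w3: successors {w0}; q and p -> not q there: w0:T. ✓

{w1, w2, w3}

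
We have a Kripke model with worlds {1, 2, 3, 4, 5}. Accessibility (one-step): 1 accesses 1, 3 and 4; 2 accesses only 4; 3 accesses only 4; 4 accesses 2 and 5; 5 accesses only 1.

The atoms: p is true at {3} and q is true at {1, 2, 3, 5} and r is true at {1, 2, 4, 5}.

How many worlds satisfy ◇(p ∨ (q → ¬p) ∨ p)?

5

1: successors {1, 3, 4}; p ∨ (q → ¬p) ∨ p there: 1:T, 3:T, 4:T. ✓
2: successors {4}; p ∨ (q → ¬p) ∨ p there: 4:T. ✓
3: successors {4}; p ∨ (q → ¬p) ∨ p there: 4:T. ✓
4: successors {2, 5}; p ∨ (q → ¬p) ∨ p there: 2:T, 5:T. ✓
5: successors {1}; p ∨ (q → ¬p) ∨ p there: 1:T. ✓
Satisfying worlds: {1, 2, 3, 4, 5}.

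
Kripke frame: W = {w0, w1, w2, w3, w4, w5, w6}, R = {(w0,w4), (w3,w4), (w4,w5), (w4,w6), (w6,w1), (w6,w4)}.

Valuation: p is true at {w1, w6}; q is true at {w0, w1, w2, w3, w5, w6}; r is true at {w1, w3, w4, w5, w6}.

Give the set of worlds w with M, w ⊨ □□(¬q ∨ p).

w0: successors {w4}; □(¬q ∨ p) there: w4:F. ✗
w1: no successors, so □□(¬q ∨ p) holds vacuously. ✓
w2: no successors, so □□(¬q ∨ p) holds vacuously. ✓
w3: successors {w4}; □(¬q ∨ p) there: w4:F. ✗
w4: successors {w5, w6}; □(¬q ∨ p) there: w5:T, w6:T. ✓
w5: no successors, so □□(¬q ∨ p) holds vacuously. ✓
w6: successors {w1, w4}; □(¬q ∨ p) there: w1:T, w4:F. ✗

{w1, w2, w4, w5}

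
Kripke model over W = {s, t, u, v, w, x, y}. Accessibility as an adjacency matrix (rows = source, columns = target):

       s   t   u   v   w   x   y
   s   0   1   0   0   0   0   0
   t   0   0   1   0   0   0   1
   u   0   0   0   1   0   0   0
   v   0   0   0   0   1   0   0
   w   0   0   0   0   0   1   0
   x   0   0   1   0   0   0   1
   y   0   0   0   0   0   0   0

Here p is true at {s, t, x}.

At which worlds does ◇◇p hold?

{v}

s: successors {t}; ◇p there: t:F. ✗
t: successors {u, y}; ◇p there: u:F, y:F. ✗
u: successors {v}; ◇p there: v:F. ✗
v: successors {w}; ◇p there: w:T. ✓
w: successors {x}; ◇p there: x:F. ✗
x: successors {u, y}; ◇p there: u:F, y:F. ✗
y: no successors, so ◇◇p fails. ✗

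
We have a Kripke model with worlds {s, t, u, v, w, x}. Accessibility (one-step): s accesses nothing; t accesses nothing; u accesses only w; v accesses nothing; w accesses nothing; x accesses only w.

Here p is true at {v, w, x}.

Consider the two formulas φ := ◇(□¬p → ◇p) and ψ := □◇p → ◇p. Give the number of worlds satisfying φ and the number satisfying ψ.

0 and 2

For ◇(□¬p → ◇p):
s: no successors, so ◇(□¬p → ◇p) fails. ✗
t: no successors, so ◇(□¬p → ◇p) fails. ✗
u: successors {w}; □¬p → ◇p there: w:F. ✗
v: no successors, so ◇(□¬p → ◇p) fails. ✗
w: no successors, so ◇(□¬p → ◇p) fails. ✗
x: successors {w}; □¬p → ◇p there: w:F. ✗
— 0 worlds.
For □◇p → ◇p:
s: □◇p is T, ◇p is F. ✗
t: □◇p is T, ◇p is F. ✗
u: □◇p is F, ◇p is T. ✓
v: □◇p is T, ◇p is F. ✗
w: □◇p is T, ◇p is F. ✗
x: □◇p is F, ◇p is T. ✓
— 2 worlds.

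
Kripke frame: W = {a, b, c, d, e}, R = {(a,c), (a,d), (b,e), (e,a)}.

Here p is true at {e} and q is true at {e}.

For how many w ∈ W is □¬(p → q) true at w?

2

a: successors {c, d}; ¬(p → q) there: c:F, d:F. ✗
b: successors {e}; ¬(p → q) there: e:F. ✗
c: no successors, so □¬(p → q) holds vacuously. ✓
d: no successors, so □¬(p → q) holds vacuously. ✓
e: successors {a}; ¬(p → q) there: a:F. ✗
Satisfying worlds: {c, d}.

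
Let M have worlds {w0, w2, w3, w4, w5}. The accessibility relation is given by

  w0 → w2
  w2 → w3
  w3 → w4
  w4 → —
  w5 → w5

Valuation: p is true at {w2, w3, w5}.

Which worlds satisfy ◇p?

w0: successors {w2}; p there: w2:T. ✓
w2: successors {w3}; p there: w3:T. ✓
w3: successors {w4}; p there: w4:F. ✗
w4: no successors, so ◇p fails. ✗
w5: successors {w5}; p there: w5:T. ✓

{w0, w2, w5}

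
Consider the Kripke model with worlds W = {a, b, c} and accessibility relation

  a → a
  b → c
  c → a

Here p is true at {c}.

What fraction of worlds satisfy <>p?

1/3

a: successors {a}; p there: a:F. ✗
b: successors {c}; p there: c:T. ✓
c: successors {a}; p there: a:F. ✗
That's 1 of 3 worlds, so 1/3.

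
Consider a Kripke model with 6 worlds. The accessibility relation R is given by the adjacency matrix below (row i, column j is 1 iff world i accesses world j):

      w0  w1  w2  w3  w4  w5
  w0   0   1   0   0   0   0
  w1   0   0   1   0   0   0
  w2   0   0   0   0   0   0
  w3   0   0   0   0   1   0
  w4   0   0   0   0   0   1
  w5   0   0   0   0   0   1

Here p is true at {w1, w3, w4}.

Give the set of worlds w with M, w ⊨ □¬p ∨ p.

{w1, w2, w3, w4, w5}

w0: □¬p is F, p is F. ✗
w1: □¬p is T, p is T. ✓
w2: □¬p is T, p is F. ✓
w3: □¬p is F, p is T. ✓
w4: □¬p is T, p is T. ✓
w5: □¬p is T, p is F. ✓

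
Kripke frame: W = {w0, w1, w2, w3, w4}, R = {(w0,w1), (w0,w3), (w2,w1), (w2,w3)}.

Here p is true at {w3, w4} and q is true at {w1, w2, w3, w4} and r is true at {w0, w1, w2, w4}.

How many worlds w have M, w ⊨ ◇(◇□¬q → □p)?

w0: successors {w1, w3}; ◇□¬q → □p there: w1:T, w3:T. ✓
w1: no successors, so ◇(◇□¬q → □p) fails. ✗
w2: successors {w1, w3}; ◇□¬q → □p there: w1:T, w3:T. ✓
w3: no successors, so ◇(◇□¬q → □p) fails. ✗
w4: no successors, so ◇(◇□¬q → □p) fails. ✗
Satisfying worlds: {w0, w2}.

2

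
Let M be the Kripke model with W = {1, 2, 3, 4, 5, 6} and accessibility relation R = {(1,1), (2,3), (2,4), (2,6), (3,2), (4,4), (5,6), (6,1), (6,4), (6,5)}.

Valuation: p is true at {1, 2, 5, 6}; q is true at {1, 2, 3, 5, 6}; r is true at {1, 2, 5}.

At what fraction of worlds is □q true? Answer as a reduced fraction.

1: successors {1}; q there: 1:T. ✓
2: successors {3, 4, 6}; q there: 3:T, 4:F, 6:T. ✗
3: successors {2}; q there: 2:T. ✓
4: successors {4}; q there: 4:F. ✗
5: successors {6}; q there: 6:T. ✓
6: successors {1, 4, 5}; q there: 1:T, 4:F, 5:T. ✗
That's 3 of 6 worlds, so 3/6 = 1/2.

1/2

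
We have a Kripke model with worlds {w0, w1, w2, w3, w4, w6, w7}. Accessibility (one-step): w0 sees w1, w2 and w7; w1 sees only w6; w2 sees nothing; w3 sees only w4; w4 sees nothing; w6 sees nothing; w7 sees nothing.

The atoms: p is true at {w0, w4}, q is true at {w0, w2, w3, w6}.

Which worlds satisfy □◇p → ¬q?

{w0, w1, w3, w4, w7}

w0: □◇p is F, ¬q is F. ✓
w1: □◇p is F, ¬q is T. ✓
w2: □◇p is T, ¬q is F. ✗
w3: □◇p is F, ¬q is F. ✓
w4: □◇p is T, ¬q is T. ✓
w6: □◇p is T, ¬q is F. ✗
w7: □◇p is T, ¬q is T. ✓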